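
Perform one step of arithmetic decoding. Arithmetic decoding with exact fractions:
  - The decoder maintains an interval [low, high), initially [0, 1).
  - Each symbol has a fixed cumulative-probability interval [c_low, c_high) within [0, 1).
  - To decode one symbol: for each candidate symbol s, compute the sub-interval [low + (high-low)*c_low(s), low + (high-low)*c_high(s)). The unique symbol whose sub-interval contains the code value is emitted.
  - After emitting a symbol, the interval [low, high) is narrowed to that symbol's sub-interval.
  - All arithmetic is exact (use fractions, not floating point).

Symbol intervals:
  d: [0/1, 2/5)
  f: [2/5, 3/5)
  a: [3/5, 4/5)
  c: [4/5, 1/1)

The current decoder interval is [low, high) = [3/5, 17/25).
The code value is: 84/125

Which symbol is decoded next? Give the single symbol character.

Interval width = high − low = 17/25 − 3/5 = 2/25
Scaled code = (code − low) / width = (84/125 − 3/5) / 2/25 = 9/10
  d: [0/1, 2/5) 
  f: [2/5, 3/5) 
  a: [3/5, 4/5) 
  c: [4/5, 1/1) ← scaled code falls here ✓

Answer: c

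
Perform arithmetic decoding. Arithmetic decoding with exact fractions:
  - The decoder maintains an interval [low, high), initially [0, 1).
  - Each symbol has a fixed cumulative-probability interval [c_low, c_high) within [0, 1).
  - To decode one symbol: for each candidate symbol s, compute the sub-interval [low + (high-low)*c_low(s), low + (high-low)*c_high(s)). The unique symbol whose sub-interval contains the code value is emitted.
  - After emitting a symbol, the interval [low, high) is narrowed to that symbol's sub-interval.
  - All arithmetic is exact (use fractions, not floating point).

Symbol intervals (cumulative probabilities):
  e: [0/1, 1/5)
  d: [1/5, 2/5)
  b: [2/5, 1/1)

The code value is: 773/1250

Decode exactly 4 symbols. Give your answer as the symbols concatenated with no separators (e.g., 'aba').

Step 1: interval [0/1, 1/1), width = 1/1 - 0/1 = 1/1
  'e': [0/1 + 1/1*0/1, 0/1 + 1/1*1/5) = [0/1, 1/5)
  'd': [0/1 + 1/1*1/5, 0/1 + 1/1*2/5) = [1/5, 2/5)
  'b': [0/1 + 1/1*2/5, 0/1 + 1/1*1/1) = [2/5, 1/1) <- contains code 773/1250
  emit 'b', narrow to [2/5, 1/1)
Step 2: interval [2/5, 1/1), width = 1/1 - 2/5 = 3/5
  'e': [2/5 + 3/5*0/1, 2/5 + 3/5*1/5) = [2/5, 13/25)
  'd': [2/5 + 3/5*1/5, 2/5 + 3/5*2/5) = [13/25, 16/25) <- contains code 773/1250
  'b': [2/5 + 3/5*2/5, 2/5 + 3/5*1/1) = [16/25, 1/1)
  emit 'd', narrow to [13/25, 16/25)
Step 3: interval [13/25, 16/25), width = 16/25 - 13/25 = 3/25
  'e': [13/25 + 3/25*0/1, 13/25 + 3/25*1/5) = [13/25, 68/125)
  'd': [13/25 + 3/25*1/5, 13/25 + 3/25*2/5) = [68/125, 71/125)
  'b': [13/25 + 3/25*2/5, 13/25 + 3/25*1/1) = [71/125, 16/25) <- contains code 773/1250
  emit 'b', narrow to [71/125, 16/25)
Step 4: interval [71/125, 16/25), width = 16/25 - 71/125 = 9/125
  'e': [71/125 + 9/125*0/1, 71/125 + 9/125*1/5) = [71/125, 364/625)
  'd': [71/125 + 9/125*1/5, 71/125 + 9/125*2/5) = [364/625, 373/625)
  'b': [71/125 + 9/125*2/5, 71/125 + 9/125*1/1) = [373/625, 16/25) <- contains code 773/1250
  emit 'b', narrow to [373/625, 16/25)

Answer: bdbb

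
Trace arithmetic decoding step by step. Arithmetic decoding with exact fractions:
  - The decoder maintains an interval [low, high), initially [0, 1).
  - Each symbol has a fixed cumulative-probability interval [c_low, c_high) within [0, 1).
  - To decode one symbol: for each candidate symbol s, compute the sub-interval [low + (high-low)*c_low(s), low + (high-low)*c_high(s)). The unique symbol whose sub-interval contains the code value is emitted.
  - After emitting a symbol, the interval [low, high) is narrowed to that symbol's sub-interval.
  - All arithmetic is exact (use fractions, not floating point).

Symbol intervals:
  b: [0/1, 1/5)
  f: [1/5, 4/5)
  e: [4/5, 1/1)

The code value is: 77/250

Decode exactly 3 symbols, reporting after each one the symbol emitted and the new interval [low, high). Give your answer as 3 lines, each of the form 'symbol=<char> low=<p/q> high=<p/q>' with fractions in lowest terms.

Answer: symbol=f low=1/5 high=4/5
symbol=b low=1/5 high=8/25
symbol=e low=37/125 high=8/25

Derivation:
Step 1: interval [0/1, 1/1), width = 1/1 - 0/1 = 1/1
  'b': [0/1 + 1/1*0/1, 0/1 + 1/1*1/5) = [0/1, 1/5)
  'f': [0/1 + 1/1*1/5, 0/1 + 1/1*4/5) = [1/5, 4/5) <- contains code 77/250
  'e': [0/1 + 1/1*4/5, 0/1 + 1/1*1/1) = [4/5, 1/1)
  emit 'f', narrow to [1/5, 4/5)
Step 2: interval [1/5, 4/5), width = 4/5 - 1/5 = 3/5
  'b': [1/5 + 3/5*0/1, 1/5 + 3/5*1/5) = [1/5, 8/25) <- contains code 77/250
  'f': [1/5 + 3/5*1/5, 1/5 + 3/5*4/5) = [8/25, 17/25)
  'e': [1/5 + 3/5*4/5, 1/5 + 3/5*1/1) = [17/25, 4/5)
  emit 'b', narrow to [1/5, 8/25)
Step 3: interval [1/5, 8/25), width = 8/25 - 1/5 = 3/25
  'b': [1/5 + 3/25*0/1, 1/5 + 3/25*1/5) = [1/5, 28/125)
  'f': [1/5 + 3/25*1/5, 1/5 + 3/25*4/5) = [28/125, 37/125)
  'e': [1/5 + 3/25*4/5, 1/5 + 3/25*1/1) = [37/125, 8/25) <- contains code 77/250
  emit 'e', narrow to [37/125, 8/25)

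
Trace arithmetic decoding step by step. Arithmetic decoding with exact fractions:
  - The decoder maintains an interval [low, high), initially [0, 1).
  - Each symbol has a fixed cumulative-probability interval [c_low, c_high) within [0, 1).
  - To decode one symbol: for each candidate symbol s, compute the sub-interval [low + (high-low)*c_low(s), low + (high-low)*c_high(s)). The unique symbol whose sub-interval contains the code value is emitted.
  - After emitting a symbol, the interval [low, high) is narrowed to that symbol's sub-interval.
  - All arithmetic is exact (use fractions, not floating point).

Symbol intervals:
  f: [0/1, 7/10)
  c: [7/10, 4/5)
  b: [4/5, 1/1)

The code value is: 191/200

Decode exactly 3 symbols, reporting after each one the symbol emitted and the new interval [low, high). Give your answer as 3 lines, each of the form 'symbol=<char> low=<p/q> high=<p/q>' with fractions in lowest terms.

Answer: symbol=b low=4/5 high=1/1
symbol=c low=47/50 high=24/25
symbol=c low=477/500 high=239/250

Derivation:
Step 1: interval [0/1, 1/1), width = 1/1 - 0/1 = 1/1
  'f': [0/1 + 1/1*0/1, 0/1 + 1/1*7/10) = [0/1, 7/10)
  'c': [0/1 + 1/1*7/10, 0/1 + 1/1*4/5) = [7/10, 4/5)
  'b': [0/1 + 1/1*4/5, 0/1 + 1/1*1/1) = [4/5, 1/1) <- contains code 191/200
  emit 'b', narrow to [4/5, 1/1)
Step 2: interval [4/5, 1/1), width = 1/1 - 4/5 = 1/5
  'f': [4/5 + 1/5*0/1, 4/5 + 1/5*7/10) = [4/5, 47/50)
  'c': [4/5 + 1/5*7/10, 4/5 + 1/5*4/5) = [47/50, 24/25) <- contains code 191/200
  'b': [4/5 + 1/5*4/5, 4/5 + 1/5*1/1) = [24/25, 1/1)
  emit 'c', narrow to [47/50, 24/25)
Step 3: interval [47/50, 24/25), width = 24/25 - 47/50 = 1/50
  'f': [47/50 + 1/50*0/1, 47/50 + 1/50*7/10) = [47/50, 477/500)
  'c': [47/50 + 1/50*7/10, 47/50 + 1/50*4/5) = [477/500, 239/250) <- contains code 191/200
  'b': [47/50 + 1/50*4/5, 47/50 + 1/50*1/1) = [239/250, 24/25)
  emit 'c', narrow to [477/500, 239/250)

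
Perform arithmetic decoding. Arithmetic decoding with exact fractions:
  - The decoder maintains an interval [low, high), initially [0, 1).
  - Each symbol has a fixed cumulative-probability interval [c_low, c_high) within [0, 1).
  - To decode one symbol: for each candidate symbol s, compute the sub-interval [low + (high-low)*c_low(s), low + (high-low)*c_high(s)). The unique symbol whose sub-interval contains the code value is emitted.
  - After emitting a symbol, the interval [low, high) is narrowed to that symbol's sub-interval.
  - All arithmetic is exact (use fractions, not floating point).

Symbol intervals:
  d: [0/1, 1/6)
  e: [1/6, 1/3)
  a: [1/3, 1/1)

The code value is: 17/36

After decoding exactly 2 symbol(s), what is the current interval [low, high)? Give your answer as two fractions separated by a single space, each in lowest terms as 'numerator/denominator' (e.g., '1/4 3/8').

Answer: 4/9 5/9

Derivation:
Step 1: interval [0/1, 1/1), width = 1/1 - 0/1 = 1/1
  'd': [0/1 + 1/1*0/1, 0/1 + 1/1*1/6) = [0/1, 1/6)
  'e': [0/1 + 1/1*1/6, 0/1 + 1/1*1/3) = [1/6, 1/3)
  'a': [0/1 + 1/1*1/3, 0/1 + 1/1*1/1) = [1/3, 1/1) <- contains code 17/36
  emit 'a', narrow to [1/3, 1/1)
Step 2: interval [1/3, 1/1), width = 1/1 - 1/3 = 2/3
  'd': [1/3 + 2/3*0/1, 1/3 + 2/3*1/6) = [1/3, 4/9)
  'e': [1/3 + 2/3*1/6, 1/3 + 2/3*1/3) = [4/9, 5/9) <- contains code 17/36
  'a': [1/3 + 2/3*1/3, 1/3 + 2/3*1/1) = [5/9, 1/1)
  emit 'e', narrow to [4/9, 5/9)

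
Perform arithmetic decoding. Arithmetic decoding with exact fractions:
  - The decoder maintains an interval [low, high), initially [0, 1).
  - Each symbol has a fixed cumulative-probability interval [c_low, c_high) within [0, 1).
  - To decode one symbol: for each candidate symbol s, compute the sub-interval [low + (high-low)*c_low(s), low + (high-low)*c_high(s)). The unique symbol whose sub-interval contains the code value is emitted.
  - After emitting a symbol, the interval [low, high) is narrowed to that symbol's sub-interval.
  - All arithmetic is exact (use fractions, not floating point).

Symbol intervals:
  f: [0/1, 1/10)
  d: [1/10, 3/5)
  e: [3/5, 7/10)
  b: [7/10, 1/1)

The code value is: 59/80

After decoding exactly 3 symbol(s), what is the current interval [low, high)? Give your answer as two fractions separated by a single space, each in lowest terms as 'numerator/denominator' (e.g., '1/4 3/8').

Answer: 73/100 149/200

Derivation:
Step 1: interval [0/1, 1/1), width = 1/1 - 0/1 = 1/1
  'f': [0/1 + 1/1*0/1, 0/1 + 1/1*1/10) = [0/1, 1/10)
  'd': [0/1 + 1/1*1/10, 0/1 + 1/1*3/5) = [1/10, 3/5)
  'e': [0/1 + 1/1*3/5, 0/1 + 1/1*7/10) = [3/5, 7/10)
  'b': [0/1 + 1/1*7/10, 0/1 + 1/1*1/1) = [7/10, 1/1) <- contains code 59/80
  emit 'b', narrow to [7/10, 1/1)
Step 2: interval [7/10, 1/1), width = 1/1 - 7/10 = 3/10
  'f': [7/10 + 3/10*0/1, 7/10 + 3/10*1/10) = [7/10, 73/100)
  'd': [7/10 + 3/10*1/10, 7/10 + 3/10*3/5) = [73/100, 22/25) <- contains code 59/80
  'e': [7/10 + 3/10*3/5, 7/10 + 3/10*7/10) = [22/25, 91/100)
  'b': [7/10 + 3/10*7/10, 7/10 + 3/10*1/1) = [91/100, 1/1)
  emit 'd', narrow to [73/100, 22/25)
Step 3: interval [73/100, 22/25), width = 22/25 - 73/100 = 3/20
  'f': [73/100 + 3/20*0/1, 73/100 + 3/20*1/10) = [73/100, 149/200) <- contains code 59/80
  'd': [73/100 + 3/20*1/10, 73/100 + 3/20*3/5) = [149/200, 41/50)
  'e': [73/100 + 3/20*3/5, 73/100 + 3/20*7/10) = [41/50, 167/200)
  'b': [73/100 + 3/20*7/10, 73/100 + 3/20*1/1) = [167/200, 22/25)
  emit 'f', narrow to [73/100, 149/200)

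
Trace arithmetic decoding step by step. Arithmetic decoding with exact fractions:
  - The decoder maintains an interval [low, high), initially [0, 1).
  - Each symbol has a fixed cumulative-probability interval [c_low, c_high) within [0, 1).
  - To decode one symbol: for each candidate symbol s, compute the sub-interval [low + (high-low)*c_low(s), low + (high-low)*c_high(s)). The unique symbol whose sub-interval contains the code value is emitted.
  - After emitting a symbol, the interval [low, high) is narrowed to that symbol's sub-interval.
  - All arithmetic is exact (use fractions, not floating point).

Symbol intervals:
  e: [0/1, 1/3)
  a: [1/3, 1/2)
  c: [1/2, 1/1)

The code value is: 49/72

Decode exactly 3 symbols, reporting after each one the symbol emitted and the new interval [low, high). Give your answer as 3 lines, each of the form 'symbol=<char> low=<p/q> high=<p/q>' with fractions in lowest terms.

Answer: symbol=c low=1/2 high=1/1
symbol=a low=2/3 high=3/4
symbol=e low=2/3 high=25/36

Derivation:
Step 1: interval [0/1, 1/1), width = 1/1 - 0/1 = 1/1
  'e': [0/1 + 1/1*0/1, 0/1 + 1/1*1/3) = [0/1, 1/3)
  'a': [0/1 + 1/1*1/3, 0/1 + 1/1*1/2) = [1/3, 1/2)
  'c': [0/1 + 1/1*1/2, 0/1 + 1/1*1/1) = [1/2, 1/1) <- contains code 49/72
  emit 'c', narrow to [1/2, 1/1)
Step 2: interval [1/2, 1/1), width = 1/1 - 1/2 = 1/2
  'e': [1/2 + 1/2*0/1, 1/2 + 1/2*1/3) = [1/2, 2/3)
  'a': [1/2 + 1/2*1/3, 1/2 + 1/2*1/2) = [2/3, 3/4) <- contains code 49/72
  'c': [1/2 + 1/2*1/2, 1/2 + 1/2*1/1) = [3/4, 1/1)
  emit 'a', narrow to [2/3, 3/4)
Step 3: interval [2/3, 3/4), width = 3/4 - 2/3 = 1/12
  'e': [2/3 + 1/12*0/1, 2/3 + 1/12*1/3) = [2/3, 25/36) <- contains code 49/72
  'a': [2/3 + 1/12*1/3, 2/3 + 1/12*1/2) = [25/36, 17/24)
  'c': [2/3 + 1/12*1/2, 2/3 + 1/12*1/1) = [17/24, 3/4)
  emit 'e', narrow to [2/3, 25/36)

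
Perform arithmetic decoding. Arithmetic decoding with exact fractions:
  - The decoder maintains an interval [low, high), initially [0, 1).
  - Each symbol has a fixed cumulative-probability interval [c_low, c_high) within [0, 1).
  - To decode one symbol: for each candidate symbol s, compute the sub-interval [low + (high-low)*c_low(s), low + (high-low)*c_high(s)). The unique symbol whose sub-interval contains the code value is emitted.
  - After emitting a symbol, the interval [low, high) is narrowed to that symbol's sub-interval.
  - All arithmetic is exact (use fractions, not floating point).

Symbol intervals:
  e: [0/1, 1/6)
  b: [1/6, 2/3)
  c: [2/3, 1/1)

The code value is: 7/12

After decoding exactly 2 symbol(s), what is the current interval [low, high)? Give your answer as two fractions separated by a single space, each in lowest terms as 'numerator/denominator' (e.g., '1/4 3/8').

Answer: 1/2 2/3

Derivation:
Step 1: interval [0/1, 1/1), width = 1/1 - 0/1 = 1/1
  'e': [0/1 + 1/1*0/1, 0/1 + 1/1*1/6) = [0/1, 1/6)
  'b': [0/1 + 1/1*1/6, 0/1 + 1/1*2/3) = [1/6, 2/3) <- contains code 7/12
  'c': [0/1 + 1/1*2/3, 0/1 + 1/1*1/1) = [2/3, 1/1)
  emit 'b', narrow to [1/6, 2/3)
Step 2: interval [1/6, 2/3), width = 2/3 - 1/6 = 1/2
  'e': [1/6 + 1/2*0/1, 1/6 + 1/2*1/6) = [1/6, 1/4)
  'b': [1/6 + 1/2*1/6, 1/6 + 1/2*2/3) = [1/4, 1/2)
  'c': [1/6 + 1/2*2/3, 1/6 + 1/2*1/1) = [1/2, 2/3) <- contains code 7/12
  emit 'c', narrow to [1/2, 2/3)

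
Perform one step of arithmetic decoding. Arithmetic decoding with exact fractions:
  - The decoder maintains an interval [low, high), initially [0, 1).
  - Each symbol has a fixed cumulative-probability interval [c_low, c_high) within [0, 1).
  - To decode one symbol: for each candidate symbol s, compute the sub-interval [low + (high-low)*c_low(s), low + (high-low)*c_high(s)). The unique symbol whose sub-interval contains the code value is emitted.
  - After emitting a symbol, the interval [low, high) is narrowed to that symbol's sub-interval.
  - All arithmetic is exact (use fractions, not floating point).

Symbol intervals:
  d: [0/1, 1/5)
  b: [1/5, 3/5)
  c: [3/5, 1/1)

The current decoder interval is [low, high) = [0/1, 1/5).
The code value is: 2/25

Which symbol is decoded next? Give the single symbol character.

Answer: b

Derivation:
Interval width = high − low = 1/5 − 0/1 = 1/5
Scaled code = (code − low) / width = (2/25 − 0/1) / 1/5 = 2/5
  d: [0/1, 1/5) 
  b: [1/5, 3/5) ← scaled code falls here ✓
  c: [3/5, 1/1) 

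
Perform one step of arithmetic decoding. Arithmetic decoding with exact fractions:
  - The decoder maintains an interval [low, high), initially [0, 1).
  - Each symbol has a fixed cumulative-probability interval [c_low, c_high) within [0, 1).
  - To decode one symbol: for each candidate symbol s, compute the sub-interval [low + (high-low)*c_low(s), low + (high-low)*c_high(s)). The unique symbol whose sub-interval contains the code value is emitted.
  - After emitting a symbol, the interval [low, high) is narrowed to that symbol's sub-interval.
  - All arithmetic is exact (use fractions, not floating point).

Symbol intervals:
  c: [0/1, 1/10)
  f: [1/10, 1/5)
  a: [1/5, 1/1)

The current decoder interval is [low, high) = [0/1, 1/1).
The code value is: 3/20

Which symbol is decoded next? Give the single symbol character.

Answer: f

Derivation:
Interval width = high − low = 1/1 − 0/1 = 1/1
Scaled code = (code − low) / width = (3/20 − 0/1) / 1/1 = 3/20
  c: [0/1, 1/10) 
  f: [1/10, 1/5) ← scaled code falls here ✓
  a: [1/5, 1/1) 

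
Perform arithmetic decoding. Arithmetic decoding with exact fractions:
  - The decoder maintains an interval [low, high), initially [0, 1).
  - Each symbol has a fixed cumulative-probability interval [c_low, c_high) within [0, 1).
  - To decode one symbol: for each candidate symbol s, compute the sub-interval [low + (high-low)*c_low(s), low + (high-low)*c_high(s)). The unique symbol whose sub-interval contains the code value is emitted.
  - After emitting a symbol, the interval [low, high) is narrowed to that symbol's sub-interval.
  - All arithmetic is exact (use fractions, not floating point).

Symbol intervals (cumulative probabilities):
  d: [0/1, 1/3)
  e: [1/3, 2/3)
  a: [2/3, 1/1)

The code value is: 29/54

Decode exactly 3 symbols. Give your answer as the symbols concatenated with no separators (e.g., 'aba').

Answer: eea

Derivation:
Step 1: interval [0/1, 1/1), width = 1/1 - 0/1 = 1/1
  'd': [0/1 + 1/1*0/1, 0/1 + 1/1*1/3) = [0/1, 1/3)
  'e': [0/1 + 1/1*1/3, 0/1 + 1/1*2/3) = [1/3, 2/3) <- contains code 29/54
  'a': [0/1 + 1/1*2/3, 0/1 + 1/1*1/1) = [2/3, 1/1)
  emit 'e', narrow to [1/3, 2/3)
Step 2: interval [1/3, 2/3), width = 2/3 - 1/3 = 1/3
  'd': [1/3 + 1/3*0/1, 1/3 + 1/3*1/3) = [1/3, 4/9)
  'e': [1/3 + 1/3*1/3, 1/3 + 1/3*2/3) = [4/9, 5/9) <- contains code 29/54
  'a': [1/3 + 1/3*2/3, 1/3 + 1/3*1/1) = [5/9, 2/3)
  emit 'e', narrow to [4/9, 5/9)
Step 3: interval [4/9, 5/9), width = 5/9 - 4/9 = 1/9
  'd': [4/9 + 1/9*0/1, 4/9 + 1/9*1/3) = [4/9, 13/27)
  'e': [4/9 + 1/9*1/3, 4/9 + 1/9*2/3) = [13/27, 14/27)
  'a': [4/9 + 1/9*2/3, 4/9 + 1/9*1/1) = [14/27, 5/9) <- contains code 29/54
  emit 'a', narrow to [14/27, 5/9)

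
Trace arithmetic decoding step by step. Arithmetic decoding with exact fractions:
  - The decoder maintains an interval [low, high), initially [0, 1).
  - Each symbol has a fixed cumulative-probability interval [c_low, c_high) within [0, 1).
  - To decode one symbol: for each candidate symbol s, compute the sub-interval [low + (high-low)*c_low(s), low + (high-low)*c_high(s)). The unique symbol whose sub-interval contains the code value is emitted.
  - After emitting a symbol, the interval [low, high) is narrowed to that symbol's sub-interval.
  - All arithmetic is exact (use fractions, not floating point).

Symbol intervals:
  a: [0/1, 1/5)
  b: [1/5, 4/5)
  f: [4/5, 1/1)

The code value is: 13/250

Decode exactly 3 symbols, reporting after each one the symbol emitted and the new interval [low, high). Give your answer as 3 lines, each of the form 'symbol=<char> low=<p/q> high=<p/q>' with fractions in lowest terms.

Answer: symbol=a low=0/1 high=1/5
symbol=b low=1/25 high=4/25
symbol=a low=1/25 high=8/125

Derivation:
Step 1: interval [0/1, 1/1), width = 1/1 - 0/1 = 1/1
  'a': [0/1 + 1/1*0/1, 0/1 + 1/1*1/5) = [0/1, 1/5) <- contains code 13/250
  'b': [0/1 + 1/1*1/5, 0/1 + 1/1*4/5) = [1/5, 4/5)
  'f': [0/1 + 1/1*4/5, 0/1 + 1/1*1/1) = [4/5, 1/1)
  emit 'a', narrow to [0/1, 1/5)
Step 2: interval [0/1, 1/5), width = 1/5 - 0/1 = 1/5
  'a': [0/1 + 1/5*0/1, 0/1 + 1/5*1/5) = [0/1, 1/25)
  'b': [0/1 + 1/5*1/5, 0/1 + 1/5*4/5) = [1/25, 4/25) <- contains code 13/250
  'f': [0/1 + 1/5*4/5, 0/1 + 1/5*1/1) = [4/25, 1/5)
  emit 'b', narrow to [1/25, 4/25)
Step 3: interval [1/25, 4/25), width = 4/25 - 1/25 = 3/25
  'a': [1/25 + 3/25*0/1, 1/25 + 3/25*1/5) = [1/25, 8/125) <- contains code 13/250
  'b': [1/25 + 3/25*1/5, 1/25 + 3/25*4/5) = [8/125, 17/125)
  'f': [1/25 + 3/25*4/5, 1/25 + 3/25*1/1) = [17/125, 4/25)
  emit 'a', narrow to [1/25, 8/125)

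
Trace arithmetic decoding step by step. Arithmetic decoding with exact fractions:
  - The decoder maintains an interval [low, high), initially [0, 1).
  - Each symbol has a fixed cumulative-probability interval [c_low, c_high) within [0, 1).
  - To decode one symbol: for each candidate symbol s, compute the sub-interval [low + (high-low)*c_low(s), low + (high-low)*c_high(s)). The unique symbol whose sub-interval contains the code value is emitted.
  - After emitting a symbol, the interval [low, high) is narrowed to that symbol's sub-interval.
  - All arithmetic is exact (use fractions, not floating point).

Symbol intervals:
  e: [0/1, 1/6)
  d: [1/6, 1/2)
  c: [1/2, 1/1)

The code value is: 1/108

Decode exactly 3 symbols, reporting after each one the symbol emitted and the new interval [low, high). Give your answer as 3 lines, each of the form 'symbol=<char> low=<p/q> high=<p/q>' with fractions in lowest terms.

Answer: symbol=e low=0/1 high=1/6
symbol=e low=0/1 high=1/36
symbol=d low=1/216 high=1/72

Derivation:
Step 1: interval [0/1, 1/1), width = 1/1 - 0/1 = 1/1
  'e': [0/1 + 1/1*0/1, 0/1 + 1/1*1/6) = [0/1, 1/6) <- contains code 1/108
  'd': [0/1 + 1/1*1/6, 0/1 + 1/1*1/2) = [1/6, 1/2)
  'c': [0/1 + 1/1*1/2, 0/1 + 1/1*1/1) = [1/2, 1/1)
  emit 'e', narrow to [0/1, 1/6)
Step 2: interval [0/1, 1/6), width = 1/6 - 0/1 = 1/6
  'e': [0/1 + 1/6*0/1, 0/1 + 1/6*1/6) = [0/1, 1/36) <- contains code 1/108
  'd': [0/1 + 1/6*1/6, 0/1 + 1/6*1/2) = [1/36, 1/12)
  'c': [0/1 + 1/6*1/2, 0/1 + 1/6*1/1) = [1/12, 1/6)
  emit 'e', narrow to [0/1, 1/36)
Step 3: interval [0/1, 1/36), width = 1/36 - 0/1 = 1/36
  'e': [0/1 + 1/36*0/1, 0/1 + 1/36*1/6) = [0/1, 1/216)
  'd': [0/1 + 1/36*1/6, 0/1 + 1/36*1/2) = [1/216, 1/72) <- contains code 1/108
  'c': [0/1 + 1/36*1/2, 0/1 + 1/36*1/1) = [1/72, 1/36)
  emit 'd', narrow to [1/216, 1/72)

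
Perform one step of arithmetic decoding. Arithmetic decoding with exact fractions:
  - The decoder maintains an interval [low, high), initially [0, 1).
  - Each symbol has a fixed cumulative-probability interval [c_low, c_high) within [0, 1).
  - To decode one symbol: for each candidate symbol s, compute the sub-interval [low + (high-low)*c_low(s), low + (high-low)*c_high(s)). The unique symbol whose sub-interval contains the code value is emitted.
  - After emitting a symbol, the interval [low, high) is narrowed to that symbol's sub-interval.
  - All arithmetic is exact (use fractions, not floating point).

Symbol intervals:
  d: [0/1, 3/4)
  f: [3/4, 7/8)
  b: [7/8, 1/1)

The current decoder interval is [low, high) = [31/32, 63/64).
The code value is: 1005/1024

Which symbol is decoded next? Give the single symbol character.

Answer: f

Derivation:
Interval width = high − low = 63/64 − 31/32 = 1/64
Scaled code = (code − low) / width = (1005/1024 − 31/32) / 1/64 = 13/16
  d: [0/1, 3/4) 
  f: [3/4, 7/8) ← scaled code falls here ✓
  b: [7/8, 1/1) 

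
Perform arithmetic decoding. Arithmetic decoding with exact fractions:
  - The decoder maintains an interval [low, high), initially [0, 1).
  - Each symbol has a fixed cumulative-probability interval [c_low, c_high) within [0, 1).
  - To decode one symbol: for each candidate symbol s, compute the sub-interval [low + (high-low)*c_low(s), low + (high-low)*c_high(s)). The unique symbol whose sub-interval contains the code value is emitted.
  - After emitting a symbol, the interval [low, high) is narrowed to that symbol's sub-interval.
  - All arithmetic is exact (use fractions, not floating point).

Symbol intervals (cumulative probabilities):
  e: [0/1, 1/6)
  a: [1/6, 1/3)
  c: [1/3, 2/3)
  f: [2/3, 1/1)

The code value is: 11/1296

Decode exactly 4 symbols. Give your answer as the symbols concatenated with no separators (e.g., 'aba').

Answer: eeaf

Derivation:
Step 1: interval [0/1, 1/1), width = 1/1 - 0/1 = 1/1
  'e': [0/1 + 1/1*0/1, 0/1 + 1/1*1/6) = [0/1, 1/6) <- contains code 11/1296
  'a': [0/1 + 1/1*1/6, 0/1 + 1/1*1/3) = [1/6, 1/3)
  'c': [0/1 + 1/1*1/3, 0/1 + 1/1*2/3) = [1/3, 2/3)
  'f': [0/1 + 1/1*2/3, 0/1 + 1/1*1/1) = [2/3, 1/1)
  emit 'e', narrow to [0/1, 1/6)
Step 2: interval [0/1, 1/6), width = 1/6 - 0/1 = 1/6
  'e': [0/1 + 1/6*0/1, 0/1 + 1/6*1/6) = [0/1, 1/36) <- contains code 11/1296
  'a': [0/1 + 1/6*1/6, 0/1 + 1/6*1/3) = [1/36, 1/18)
  'c': [0/1 + 1/6*1/3, 0/1 + 1/6*2/3) = [1/18, 1/9)
  'f': [0/1 + 1/6*2/3, 0/1 + 1/6*1/1) = [1/9, 1/6)
  emit 'e', narrow to [0/1, 1/36)
Step 3: interval [0/1, 1/36), width = 1/36 - 0/1 = 1/36
  'e': [0/1 + 1/36*0/1, 0/1 + 1/36*1/6) = [0/1, 1/216)
  'a': [0/1 + 1/36*1/6, 0/1 + 1/36*1/3) = [1/216, 1/108) <- contains code 11/1296
  'c': [0/1 + 1/36*1/3, 0/1 + 1/36*2/3) = [1/108, 1/54)
  'f': [0/1 + 1/36*2/3, 0/1 + 1/36*1/1) = [1/54, 1/36)
  emit 'a', narrow to [1/216, 1/108)
Step 4: interval [1/216, 1/108), width = 1/108 - 1/216 = 1/216
  'e': [1/216 + 1/216*0/1, 1/216 + 1/216*1/6) = [1/216, 7/1296)
  'a': [1/216 + 1/216*1/6, 1/216 + 1/216*1/3) = [7/1296, 1/162)
  'c': [1/216 + 1/216*1/3, 1/216 + 1/216*2/3) = [1/162, 5/648)
  'f': [1/216 + 1/216*2/3, 1/216 + 1/216*1/1) = [5/648, 1/108) <- contains code 11/1296
  emit 'f', narrow to [5/648, 1/108)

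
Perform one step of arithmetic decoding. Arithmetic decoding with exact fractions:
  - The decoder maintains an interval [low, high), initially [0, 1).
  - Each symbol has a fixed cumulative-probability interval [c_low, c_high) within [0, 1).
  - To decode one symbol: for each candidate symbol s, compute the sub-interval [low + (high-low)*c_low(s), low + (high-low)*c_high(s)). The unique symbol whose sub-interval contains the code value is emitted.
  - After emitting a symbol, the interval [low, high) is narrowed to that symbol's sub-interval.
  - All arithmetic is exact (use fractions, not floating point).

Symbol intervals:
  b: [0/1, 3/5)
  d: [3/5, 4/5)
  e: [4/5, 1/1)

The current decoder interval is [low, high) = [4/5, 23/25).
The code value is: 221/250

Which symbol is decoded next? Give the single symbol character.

Answer: d

Derivation:
Interval width = high − low = 23/25 − 4/5 = 3/25
Scaled code = (code − low) / width = (221/250 − 4/5) / 3/25 = 7/10
  b: [0/1, 3/5) 
  d: [3/5, 4/5) ← scaled code falls here ✓
  e: [4/5, 1/1) 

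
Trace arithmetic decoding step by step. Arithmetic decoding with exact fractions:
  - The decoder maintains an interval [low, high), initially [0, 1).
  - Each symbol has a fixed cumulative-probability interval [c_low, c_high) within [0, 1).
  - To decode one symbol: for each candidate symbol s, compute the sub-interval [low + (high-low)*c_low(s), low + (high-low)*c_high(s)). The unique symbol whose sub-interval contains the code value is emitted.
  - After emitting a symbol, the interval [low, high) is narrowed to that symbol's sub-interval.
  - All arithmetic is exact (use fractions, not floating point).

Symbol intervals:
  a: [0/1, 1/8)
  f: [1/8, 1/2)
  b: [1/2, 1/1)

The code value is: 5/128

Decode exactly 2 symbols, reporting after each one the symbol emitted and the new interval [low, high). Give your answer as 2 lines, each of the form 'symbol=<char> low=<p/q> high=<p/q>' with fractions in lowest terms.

Step 1: interval [0/1, 1/1), width = 1/1 - 0/1 = 1/1
  'a': [0/1 + 1/1*0/1, 0/1 + 1/1*1/8) = [0/1, 1/8) <- contains code 5/128
  'f': [0/1 + 1/1*1/8, 0/1 + 1/1*1/2) = [1/8, 1/2)
  'b': [0/1 + 1/1*1/2, 0/1 + 1/1*1/1) = [1/2, 1/1)
  emit 'a', narrow to [0/1, 1/8)
Step 2: interval [0/1, 1/8), width = 1/8 - 0/1 = 1/8
  'a': [0/1 + 1/8*0/1, 0/1 + 1/8*1/8) = [0/1, 1/64)
  'f': [0/1 + 1/8*1/8, 0/1 + 1/8*1/2) = [1/64, 1/16) <- contains code 5/128
  'b': [0/1 + 1/8*1/2, 0/1 + 1/8*1/1) = [1/16, 1/8)
  emit 'f', narrow to [1/64, 1/16)

Answer: symbol=a low=0/1 high=1/8
symbol=f low=1/64 high=1/16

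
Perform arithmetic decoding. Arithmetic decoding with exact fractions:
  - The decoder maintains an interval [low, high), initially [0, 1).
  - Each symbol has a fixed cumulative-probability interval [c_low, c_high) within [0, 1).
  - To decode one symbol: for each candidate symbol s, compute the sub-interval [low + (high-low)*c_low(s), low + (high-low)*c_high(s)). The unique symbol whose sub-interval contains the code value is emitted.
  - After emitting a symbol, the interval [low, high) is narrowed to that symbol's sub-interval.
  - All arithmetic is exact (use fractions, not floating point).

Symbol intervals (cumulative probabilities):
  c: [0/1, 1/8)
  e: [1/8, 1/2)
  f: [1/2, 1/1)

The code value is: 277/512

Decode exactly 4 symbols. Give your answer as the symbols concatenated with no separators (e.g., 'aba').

Answer: fcfe

Derivation:
Step 1: interval [0/1, 1/1), width = 1/1 - 0/1 = 1/1
  'c': [0/1 + 1/1*0/1, 0/1 + 1/1*1/8) = [0/1, 1/8)
  'e': [0/1 + 1/1*1/8, 0/1 + 1/1*1/2) = [1/8, 1/2)
  'f': [0/1 + 1/1*1/2, 0/1 + 1/1*1/1) = [1/2, 1/1) <- contains code 277/512
  emit 'f', narrow to [1/2, 1/1)
Step 2: interval [1/2, 1/1), width = 1/1 - 1/2 = 1/2
  'c': [1/2 + 1/2*0/1, 1/2 + 1/2*1/8) = [1/2, 9/16) <- contains code 277/512
  'e': [1/2 + 1/2*1/8, 1/2 + 1/2*1/2) = [9/16, 3/4)
  'f': [1/2 + 1/2*1/2, 1/2 + 1/2*1/1) = [3/4, 1/1)
  emit 'c', narrow to [1/2, 9/16)
Step 3: interval [1/2, 9/16), width = 9/16 - 1/2 = 1/16
  'c': [1/2 + 1/16*0/1, 1/2 + 1/16*1/8) = [1/2, 65/128)
  'e': [1/2 + 1/16*1/8, 1/2 + 1/16*1/2) = [65/128, 17/32)
  'f': [1/2 + 1/16*1/2, 1/2 + 1/16*1/1) = [17/32, 9/16) <- contains code 277/512
  emit 'f', narrow to [17/32, 9/16)
Step 4: interval [17/32, 9/16), width = 9/16 - 17/32 = 1/32
  'c': [17/32 + 1/32*0/1, 17/32 + 1/32*1/8) = [17/32, 137/256)
  'e': [17/32 + 1/32*1/8, 17/32 + 1/32*1/2) = [137/256, 35/64) <- contains code 277/512
  'f': [17/32 + 1/32*1/2, 17/32 + 1/32*1/1) = [35/64, 9/16)
  emit 'e', narrow to [137/256, 35/64)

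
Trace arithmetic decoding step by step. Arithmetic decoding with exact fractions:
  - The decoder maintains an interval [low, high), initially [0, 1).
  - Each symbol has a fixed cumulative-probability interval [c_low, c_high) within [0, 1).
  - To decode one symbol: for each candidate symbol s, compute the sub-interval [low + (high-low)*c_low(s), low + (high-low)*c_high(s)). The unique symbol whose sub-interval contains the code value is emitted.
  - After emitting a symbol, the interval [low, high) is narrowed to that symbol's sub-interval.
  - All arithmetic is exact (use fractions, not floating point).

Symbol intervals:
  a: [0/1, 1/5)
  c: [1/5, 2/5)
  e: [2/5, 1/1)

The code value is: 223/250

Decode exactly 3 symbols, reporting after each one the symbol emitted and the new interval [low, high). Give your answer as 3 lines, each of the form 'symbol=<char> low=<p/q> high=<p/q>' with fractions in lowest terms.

Answer: symbol=e low=2/5 high=1/1
symbol=e low=16/25 high=1/1
symbol=e low=98/125 high=1/1

Derivation:
Step 1: interval [0/1, 1/1), width = 1/1 - 0/1 = 1/1
  'a': [0/1 + 1/1*0/1, 0/1 + 1/1*1/5) = [0/1, 1/5)
  'c': [0/1 + 1/1*1/5, 0/1 + 1/1*2/5) = [1/5, 2/5)
  'e': [0/1 + 1/1*2/5, 0/1 + 1/1*1/1) = [2/5, 1/1) <- contains code 223/250
  emit 'e', narrow to [2/5, 1/1)
Step 2: interval [2/5, 1/1), width = 1/1 - 2/5 = 3/5
  'a': [2/5 + 3/5*0/1, 2/5 + 3/5*1/5) = [2/5, 13/25)
  'c': [2/5 + 3/5*1/5, 2/5 + 3/5*2/5) = [13/25, 16/25)
  'e': [2/5 + 3/5*2/5, 2/5 + 3/5*1/1) = [16/25, 1/1) <- contains code 223/250
  emit 'e', narrow to [16/25, 1/1)
Step 3: interval [16/25, 1/1), width = 1/1 - 16/25 = 9/25
  'a': [16/25 + 9/25*0/1, 16/25 + 9/25*1/5) = [16/25, 89/125)
  'c': [16/25 + 9/25*1/5, 16/25 + 9/25*2/5) = [89/125, 98/125)
  'e': [16/25 + 9/25*2/5, 16/25 + 9/25*1/1) = [98/125, 1/1) <- contains code 223/250
  emit 'e', narrow to [98/125, 1/1)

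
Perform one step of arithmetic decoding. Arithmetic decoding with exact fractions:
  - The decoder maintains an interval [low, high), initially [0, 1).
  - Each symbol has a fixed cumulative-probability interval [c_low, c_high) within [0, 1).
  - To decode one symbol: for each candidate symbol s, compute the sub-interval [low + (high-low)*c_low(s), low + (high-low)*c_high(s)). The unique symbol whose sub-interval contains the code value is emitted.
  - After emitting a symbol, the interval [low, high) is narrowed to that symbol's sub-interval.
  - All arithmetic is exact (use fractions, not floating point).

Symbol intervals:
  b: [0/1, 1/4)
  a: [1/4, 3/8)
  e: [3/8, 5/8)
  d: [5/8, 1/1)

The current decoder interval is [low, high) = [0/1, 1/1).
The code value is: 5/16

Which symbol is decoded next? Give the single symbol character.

Interval width = high − low = 1/1 − 0/1 = 1/1
Scaled code = (code − low) / width = (5/16 − 0/1) / 1/1 = 5/16
  b: [0/1, 1/4) 
  a: [1/4, 3/8) ← scaled code falls here ✓
  e: [3/8, 5/8) 
  d: [5/8, 1/1) 

Answer: a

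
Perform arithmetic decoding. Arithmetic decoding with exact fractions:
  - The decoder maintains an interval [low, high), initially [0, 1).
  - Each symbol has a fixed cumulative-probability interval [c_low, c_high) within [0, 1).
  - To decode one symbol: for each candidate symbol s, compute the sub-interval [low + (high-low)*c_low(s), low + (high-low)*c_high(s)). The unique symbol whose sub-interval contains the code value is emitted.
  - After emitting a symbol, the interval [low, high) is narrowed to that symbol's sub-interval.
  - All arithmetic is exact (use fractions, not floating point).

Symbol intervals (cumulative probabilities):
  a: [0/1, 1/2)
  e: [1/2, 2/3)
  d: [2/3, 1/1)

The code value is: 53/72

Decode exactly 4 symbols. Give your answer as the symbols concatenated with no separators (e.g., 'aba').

Step 1: interval [0/1, 1/1), width = 1/1 - 0/1 = 1/1
  'a': [0/1 + 1/1*0/1, 0/1 + 1/1*1/2) = [0/1, 1/2)
  'e': [0/1 + 1/1*1/2, 0/1 + 1/1*2/3) = [1/2, 2/3)
  'd': [0/1 + 1/1*2/3, 0/1 + 1/1*1/1) = [2/3, 1/1) <- contains code 53/72
  emit 'd', narrow to [2/3, 1/1)
Step 2: interval [2/3, 1/1), width = 1/1 - 2/3 = 1/3
  'a': [2/3 + 1/3*0/1, 2/3 + 1/3*1/2) = [2/3, 5/6) <- contains code 53/72
  'e': [2/3 + 1/3*1/2, 2/3 + 1/3*2/3) = [5/6, 8/9)
  'd': [2/3 + 1/3*2/3, 2/3 + 1/3*1/1) = [8/9, 1/1)
  emit 'a', narrow to [2/3, 5/6)
Step 3: interval [2/3, 5/6), width = 5/6 - 2/3 = 1/6
  'a': [2/3 + 1/6*0/1, 2/3 + 1/6*1/2) = [2/3, 3/4) <- contains code 53/72
  'e': [2/3 + 1/6*1/2, 2/3 + 1/6*2/3) = [3/4, 7/9)
  'd': [2/3 + 1/6*2/3, 2/3 + 1/6*1/1) = [7/9, 5/6)
  emit 'a', narrow to [2/3, 3/4)
Step 4: interval [2/3, 3/4), width = 3/4 - 2/3 = 1/12
  'a': [2/3 + 1/12*0/1, 2/3 + 1/12*1/2) = [2/3, 17/24)
  'e': [2/3 + 1/12*1/2, 2/3 + 1/12*2/3) = [17/24, 13/18)
  'd': [2/3 + 1/12*2/3, 2/3 + 1/12*1/1) = [13/18, 3/4) <- contains code 53/72
  emit 'd', narrow to [13/18, 3/4)

Answer: daad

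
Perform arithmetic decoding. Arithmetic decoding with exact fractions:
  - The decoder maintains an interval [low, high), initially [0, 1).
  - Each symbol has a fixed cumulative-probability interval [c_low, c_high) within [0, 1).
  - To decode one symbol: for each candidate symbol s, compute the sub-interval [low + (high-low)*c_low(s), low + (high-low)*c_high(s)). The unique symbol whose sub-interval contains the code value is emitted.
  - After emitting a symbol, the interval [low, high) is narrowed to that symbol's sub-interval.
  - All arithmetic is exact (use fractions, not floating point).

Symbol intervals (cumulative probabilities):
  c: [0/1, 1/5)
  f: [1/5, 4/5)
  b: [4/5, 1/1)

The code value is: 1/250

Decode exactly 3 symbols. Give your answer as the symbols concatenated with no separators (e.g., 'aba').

Answer: ccc

Derivation:
Step 1: interval [0/1, 1/1), width = 1/1 - 0/1 = 1/1
  'c': [0/1 + 1/1*0/1, 0/1 + 1/1*1/5) = [0/1, 1/5) <- contains code 1/250
  'f': [0/1 + 1/1*1/5, 0/1 + 1/1*4/5) = [1/5, 4/5)
  'b': [0/1 + 1/1*4/5, 0/1 + 1/1*1/1) = [4/5, 1/1)
  emit 'c', narrow to [0/1, 1/5)
Step 2: interval [0/1, 1/5), width = 1/5 - 0/1 = 1/5
  'c': [0/1 + 1/5*0/1, 0/1 + 1/5*1/5) = [0/1, 1/25) <- contains code 1/250
  'f': [0/1 + 1/5*1/5, 0/1 + 1/5*4/5) = [1/25, 4/25)
  'b': [0/1 + 1/5*4/5, 0/1 + 1/5*1/1) = [4/25, 1/5)
  emit 'c', narrow to [0/1, 1/25)
Step 3: interval [0/1, 1/25), width = 1/25 - 0/1 = 1/25
  'c': [0/1 + 1/25*0/1, 0/1 + 1/25*1/5) = [0/1, 1/125) <- contains code 1/250
  'f': [0/1 + 1/25*1/5, 0/1 + 1/25*4/5) = [1/125, 4/125)
  'b': [0/1 + 1/25*4/5, 0/1 + 1/25*1/1) = [4/125, 1/25)
  emit 'c', narrow to [0/1, 1/125)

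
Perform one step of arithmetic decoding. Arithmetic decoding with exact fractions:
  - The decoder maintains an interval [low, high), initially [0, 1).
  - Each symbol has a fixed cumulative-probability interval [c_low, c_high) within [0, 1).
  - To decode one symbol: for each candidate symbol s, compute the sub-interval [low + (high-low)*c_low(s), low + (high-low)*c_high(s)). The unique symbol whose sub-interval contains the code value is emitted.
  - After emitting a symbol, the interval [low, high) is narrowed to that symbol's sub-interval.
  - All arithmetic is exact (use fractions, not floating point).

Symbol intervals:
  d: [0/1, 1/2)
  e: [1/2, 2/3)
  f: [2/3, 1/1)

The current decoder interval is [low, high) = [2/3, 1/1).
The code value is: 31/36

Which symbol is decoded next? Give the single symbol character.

Interval width = high − low = 1/1 − 2/3 = 1/3
Scaled code = (code − low) / width = (31/36 − 2/3) / 1/3 = 7/12
  d: [0/1, 1/2) 
  e: [1/2, 2/3) ← scaled code falls here ✓
  f: [2/3, 1/1) 

Answer: e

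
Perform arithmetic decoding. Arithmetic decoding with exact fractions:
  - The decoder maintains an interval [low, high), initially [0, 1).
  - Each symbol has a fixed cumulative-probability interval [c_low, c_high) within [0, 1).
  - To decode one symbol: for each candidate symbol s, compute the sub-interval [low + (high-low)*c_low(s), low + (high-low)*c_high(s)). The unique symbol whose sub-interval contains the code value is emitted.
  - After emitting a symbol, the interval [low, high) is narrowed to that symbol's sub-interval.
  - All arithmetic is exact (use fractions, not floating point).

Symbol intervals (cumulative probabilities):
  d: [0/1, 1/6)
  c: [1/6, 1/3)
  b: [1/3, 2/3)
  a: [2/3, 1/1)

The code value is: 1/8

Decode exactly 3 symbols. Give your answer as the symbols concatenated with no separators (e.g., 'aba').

Answer: dac

Derivation:
Step 1: interval [0/1, 1/1), width = 1/1 - 0/1 = 1/1
  'd': [0/1 + 1/1*0/1, 0/1 + 1/1*1/6) = [0/1, 1/6) <- contains code 1/8
  'c': [0/1 + 1/1*1/6, 0/1 + 1/1*1/3) = [1/6, 1/3)
  'b': [0/1 + 1/1*1/3, 0/1 + 1/1*2/3) = [1/3, 2/3)
  'a': [0/1 + 1/1*2/3, 0/1 + 1/1*1/1) = [2/3, 1/1)
  emit 'd', narrow to [0/1, 1/6)
Step 2: interval [0/1, 1/6), width = 1/6 - 0/1 = 1/6
  'd': [0/1 + 1/6*0/1, 0/1 + 1/6*1/6) = [0/1, 1/36)
  'c': [0/1 + 1/6*1/6, 0/1 + 1/6*1/3) = [1/36, 1/18)
  'b': [0/1 + 1/6*1/3, 0/1 + 1/6*2/3) = [1/18, 1/9)
  'a': [0/1 + 1/6*2/3, 0/1 + 1/6*1/1) = [1/9, 1/6) <- contains code 1/8
  emit 'a', narrow to [1/9, 1/6)
Step 3: interval [1/9, 1/6), width = 1/6 - 1/9 = 1/18
  'd': [1/9 + 1/18*0/1, 1/9 + 1/18*1/6) = [1/9, 13/108)
  'c': [1/9 + 1/18*1/6, 1/9 + 1/18*1/3) = [13/108, 7/54) <- contains code 1/8
  'b': [1/9 + 1/18*1/3, 1/9 + 1/18*2/3) = [7/54, 4/27)
  'a': [1/9 + 1/18*2/3, 1/9 + 1/18*1/1) = [4/27, 1/6)
  emit 'c', narrow to [13/108, 7/54)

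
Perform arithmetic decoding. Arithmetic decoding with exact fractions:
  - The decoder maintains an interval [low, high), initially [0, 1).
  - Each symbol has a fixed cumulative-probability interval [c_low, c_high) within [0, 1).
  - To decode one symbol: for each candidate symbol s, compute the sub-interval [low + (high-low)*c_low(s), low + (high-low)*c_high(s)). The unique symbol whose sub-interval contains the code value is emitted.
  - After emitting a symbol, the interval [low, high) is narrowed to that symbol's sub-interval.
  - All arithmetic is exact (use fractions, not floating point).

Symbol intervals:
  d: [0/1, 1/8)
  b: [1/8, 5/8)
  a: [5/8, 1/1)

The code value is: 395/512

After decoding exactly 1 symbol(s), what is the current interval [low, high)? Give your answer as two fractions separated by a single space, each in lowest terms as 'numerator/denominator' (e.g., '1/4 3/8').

Step 1: interval [0/1, 1/1), width = 1/1 - 0/1 = 1/1
  'd': [0/1 + 1/1*0/1, 0/1 + 1/1*1/8) = [0/1, 1/8)
  'b': [0/1 + 1/1*1/8, 0/1 + 1/1*5/8) = [1/8, 5/8)
  'a': [0/1 + 1/1*5/8, 0/1 + 1/1*1/1) = [5/8, 1/1) <- contains code 395/512
  emit 'a', narrow to [5/8, 1/1)

Answer: 5/8 1/1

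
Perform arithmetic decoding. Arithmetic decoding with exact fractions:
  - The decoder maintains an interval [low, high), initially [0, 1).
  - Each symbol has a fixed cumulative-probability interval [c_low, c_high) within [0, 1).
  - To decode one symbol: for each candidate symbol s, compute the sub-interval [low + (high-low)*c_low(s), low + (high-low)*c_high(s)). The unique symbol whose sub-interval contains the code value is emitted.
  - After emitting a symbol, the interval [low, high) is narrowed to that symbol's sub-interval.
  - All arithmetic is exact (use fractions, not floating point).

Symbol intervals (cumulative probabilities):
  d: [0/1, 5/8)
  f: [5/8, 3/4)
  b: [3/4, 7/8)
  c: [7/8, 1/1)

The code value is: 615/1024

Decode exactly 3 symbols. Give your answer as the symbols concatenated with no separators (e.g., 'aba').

Answer: dcf

Derivation:
Step 1: interval [0/1, 1/1), width = 1/1 - 0/1 = 1/1
  'd': [0/1 + 1/1*0/1, 0/1 + 1/1*5/8) = [0/1, 5/8) <- contains code 615/1024
  'f': [0/1 + 1/1*5/8, 0/1 + 1/1*3/4) = [5/8, 3/4)
  'b': [0/1 + 1/1*3/4, 0/1 + 1/1*7/8) = [3/4, 7/8)
  'c': [0/1 + 1/1*7/8, 0/1 + 1/1*1/1) = [7/8, 1/1)
  emit 'd', narrow to [0/1, 5/8)
Step 2: interval [0/1, 5/8), width = 5/8 - 0/1 = 5/8
  'd': [0/1 + 5/8*0/1, 0/1 + 5/8*5/8) = [0/1, 25/64)
  'f': [0/1 + 5/8*5/8, 0/1 + 5/8*3/4) = [25/64, 15/32)
  'b': [0/1 + 5/8*3/4, 0/1 + 5/8*7/8) = [15/32, 35/64)
  'c': [0/1 + 5/8*7/8, 0/1 + 5/8*1/1) = [35/64, 5/8) <- contains code 615/1024
  emit 'c', narrow to [35/64, 5/8)
Step 3: interval [35/64, 5/8), width = 5/8 - 35/64 = 5/64
  'd': [35/64 + 5/64*0/1, 35/64 + 5/64*5/8) = [35/64, 305/512)
  'f': [35/64 + 5/64*5/8, 35/64 + 5/64*3/4) = [305/512, 155/256) <- contains code 615/1024
  'b': [35/64 + 5/64*3/4, 35/64 + 5/64*7/8) = [155/256, 315/512)
  'c': [35/64 + 5/64*7/8, 35/64 + 5/64*1/1) = [315/512, 5/8)
  emit 'f', narrow to [305/512, 155/256)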